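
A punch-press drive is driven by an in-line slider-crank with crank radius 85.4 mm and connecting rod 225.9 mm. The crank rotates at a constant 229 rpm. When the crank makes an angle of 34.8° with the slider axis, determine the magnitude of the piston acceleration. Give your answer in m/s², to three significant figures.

47.6

ω = 2π·229/60 = 23.98 rad/s
x(θ) = r cosθ + √(L² − r² sin²θ); with ω constant, a = ω²·d²x/dθ².
d²x/dθ² = −r cosθ − r²(cos2θ)/√u − r⁴ sin²2θ/(4u^{3/2}),  u = L² − r² sin²θ = 0.0486553 m².
Substituting r = 0.0854 m, L = 0.2259 m, θ = 34.8°: d²x/dθ² = -0.08274 m.
a = ω²·d²x/dθ² = (23.98)²·(-0.08274) = -47.582 m/s²;  |a| = 47.582 m/s².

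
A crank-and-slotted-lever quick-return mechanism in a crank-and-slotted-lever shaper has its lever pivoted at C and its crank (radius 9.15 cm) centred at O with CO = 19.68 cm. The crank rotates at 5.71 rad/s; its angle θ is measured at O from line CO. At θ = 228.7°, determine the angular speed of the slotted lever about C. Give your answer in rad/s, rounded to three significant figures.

0.860

ω = 5.71 rad/s
Crank pin A relative to C: A = (d + r cosθ, r sinθ); lever angle φ = atan2(r sinθ, d + r cosθ).
Differentiating tanφ: φ̇ = rω(d cosθ + r)/(d² + r² + 2dr cosθ).
d² + r² + 2dr cosθ = |CA|² = 0.0233329 m²;  d cosθ + r = -0.038388 m.
|ω_lever| = |0.0915·5.71·-0.038388| / 0.0233329 = 0.85958 rad/s.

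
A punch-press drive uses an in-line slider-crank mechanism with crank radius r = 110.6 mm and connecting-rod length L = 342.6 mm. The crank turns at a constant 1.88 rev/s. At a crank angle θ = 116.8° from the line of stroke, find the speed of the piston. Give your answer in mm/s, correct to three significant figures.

ω = 2π·1.88 = 11.81 rad/s
For an in-line slider-crank, x = r cosθ + √(L² − r² sin²θ), so v = −rω sinθ·[1 + r cosθ/√(L² − r² sin²θ)].
With r = 0.1106 m, L = 0.3426 m, θ = 116.8°: √(L² − r² sin²θ) = 0.32807 m.
v = −0.1106·11.81·0.89259·[1 + 0.1106·-0.45088/0.32807] = -0.98887 m/s.
|v| = 0.98887 m/s = 988.87 mm/s.

989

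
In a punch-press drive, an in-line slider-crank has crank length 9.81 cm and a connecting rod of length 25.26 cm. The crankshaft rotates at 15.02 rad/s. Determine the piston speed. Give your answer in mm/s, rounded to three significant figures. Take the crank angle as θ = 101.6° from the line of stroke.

1320

ω = 15.02 rad/s
For an in-line slider-crank, x = r cosθ + √(L² − r² sin²θ), so v = −rω sinθ·[1 + r cosθ/√(L² − r² sin²θ)].
With r = 0.0981 m, L = 0.2526 m, θ = 101.6°: √(L² − r² sin²θ) = 0.23361 m.
v = −0.0981·15.02·0.97958·[1 + 0.0981·-0.20108/0.23361] = -1.3215 m/s.
|v| = 1.3215 m/s = 1321.5 mm/s.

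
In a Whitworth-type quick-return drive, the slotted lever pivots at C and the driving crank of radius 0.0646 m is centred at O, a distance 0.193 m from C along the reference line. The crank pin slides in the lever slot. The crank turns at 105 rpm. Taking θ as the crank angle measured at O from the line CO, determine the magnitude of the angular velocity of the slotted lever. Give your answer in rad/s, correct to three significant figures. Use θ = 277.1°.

ω = 11 rad/s (from 105 rpm).
Crank pin A relative to C: A = (d + r cosθ, r sinθ); lever angle φ = atan2(r sinθ, d + r cosθ).
Differentiating tanφ: φ̇ = rω(d cosθ + r)/(d² + r² + 2dr cosθ).
d² + r² + 2dr cosθ = |CA|² = 0.0445042 m²;  d cosθ + r = +0.088455 m.
|ω_lever| = |0.0646·11·+0.088455| / 0.0445042 = 1.4118 rad/s.

1.41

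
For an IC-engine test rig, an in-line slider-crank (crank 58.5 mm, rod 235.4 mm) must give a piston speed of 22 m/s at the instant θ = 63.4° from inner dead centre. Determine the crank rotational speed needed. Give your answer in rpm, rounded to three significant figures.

For an in-line slider-crank, |v_piston| = rω|sinθ|·[1 + r cosθ/√(L² − r² sin²θ)].
With r = 0.0585 m, L = 0.2354 m, θ = 63.4°: the bracketed kinematic factor |dx/dθ| = 0.058278 m.
ω = v/|dx/dθ| = 22/0.058278 = 377.5 rad/s.
N = 60ω/(2π) = 3604.9 rpm.

3600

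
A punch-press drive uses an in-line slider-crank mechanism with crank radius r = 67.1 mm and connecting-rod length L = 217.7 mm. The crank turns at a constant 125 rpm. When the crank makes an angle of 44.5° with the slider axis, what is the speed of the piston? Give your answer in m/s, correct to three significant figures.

0.754

ω = 2π·125/60 = 13.09 rad/s
For an in-line slider-crank, x = r cosθ + √(L² − r² sin²θ), so v = −rω sinθ·[1 + r cosθ/√(L² − r² sin²θ)].
With r = 0.0671 m, L = 0.2177 m, θ = 44.5°: √(L² − r² sin²θ) = 0.21256 m.
v = −0.0671·13.09·0.70091·[1 + 0.0671·0.71325/0.21256] = -0.75425 m/s.
|v| = 0.75425 m/s.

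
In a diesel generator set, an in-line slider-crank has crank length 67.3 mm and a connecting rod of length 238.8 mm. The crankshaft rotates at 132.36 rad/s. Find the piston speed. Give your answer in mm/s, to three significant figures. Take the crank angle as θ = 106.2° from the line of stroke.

ω = 132.4 rad/s
For an in-line slider-crank, x = r cosθ + √(L² − r² sin²θ), so v = −rω sinθ·[1 + r cosθ/√(L² − r² sin²θ)].
With r = 0.0673 m, L = 0.2388 m, θ = 106.2°: √(L² − r² sin²θ) = 0.22989 m.
v = −0.0673·132.4·0.96029·[1 + 0.0673·-0.27899/0.22989] = -7.8555 m/s.
|v| = 7.8555 m/s = 7855.5 mm/s.

7860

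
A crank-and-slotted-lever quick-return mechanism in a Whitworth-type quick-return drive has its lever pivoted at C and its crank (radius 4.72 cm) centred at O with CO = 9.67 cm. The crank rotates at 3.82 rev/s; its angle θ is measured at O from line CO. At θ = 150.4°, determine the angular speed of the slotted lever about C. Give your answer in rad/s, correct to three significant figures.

ω = 24 rad/s (from 3.82 rev/s).
Crank pin A relative to C: A = (d + r cosθ, r sinθ); lever angle φ = atan2(r sinθ, d + r cosθ).
Differentiating tanφ: φ̇ = rω(d cosθ + r)/(d² + r² + 2dr cosθ).
d² + r² + 2dr cosθ = |CA|² = 0.00364156 m²;  d cosθ + r = -0.03688 m.
|ω_lever| = |0.0472·24·-0.03688| / 0.00364156 = 11.473 rad/s.

11.5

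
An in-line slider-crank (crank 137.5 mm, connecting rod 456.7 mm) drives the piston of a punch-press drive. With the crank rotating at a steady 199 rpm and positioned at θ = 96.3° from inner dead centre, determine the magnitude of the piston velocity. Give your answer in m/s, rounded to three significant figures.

ω = 2π·199/60 = 20.84 rad/s
For an in-line slider-crank, x = r cosθ + √(L² − r² sin²θ), so v = −rω sinθ·[1 + r cosθ/√(L² − r² sin²θ)].
With r = 0.1375 m, L = 0.4567 m, θ = 96.3°: √(L² − r² sin²θ) = 0.43577 m.
v = −0.1375·20.84·0.99396·[1 + 0.1375·-0.10973/0.43577] = -2.7495 m/s.
|v| = 2.7495 m/s.

2.75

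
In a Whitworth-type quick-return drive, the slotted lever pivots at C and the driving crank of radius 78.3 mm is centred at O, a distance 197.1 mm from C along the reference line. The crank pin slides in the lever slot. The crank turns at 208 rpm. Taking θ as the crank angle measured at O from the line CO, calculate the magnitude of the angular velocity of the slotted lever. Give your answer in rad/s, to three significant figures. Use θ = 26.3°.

5.99

ω = 21.78 rad/s (from 208 rpm).
Crank pin A relative to C: A = (d + r cosθ, r sinθ); lever angle φ = atan2(r sinθ, d + r cosθ).
Differentiating tanφ: φ̇ = rω(d cosθ + r)/(d² + r² + 2dr cosθ).
d² + r² + 2dr cosθ = |CA|² = 0.0726501 m²;  d cosθ + r = +0.255 m.
|ω_lever| = |0.0783·21.78·+0.255| / 0.0726501 = 5.9862 rad/s.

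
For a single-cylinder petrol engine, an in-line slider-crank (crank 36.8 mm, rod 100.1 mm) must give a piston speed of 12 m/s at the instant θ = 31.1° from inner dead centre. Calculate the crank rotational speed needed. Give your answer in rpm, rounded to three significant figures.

4560

For an in-line slider-crank, |v_piston| = rω|sinθ|·[1 + r cosθ/√(L² − r² sin²θ)].
With r = 0.0368 m, L = 0.1001 m, θ = 31.1°: the bracketed kinematic factor |dx/dθ| = 0.025103 m.
ω = v/|dx/dθ| = 12/0.025103 = 478.03 rad/s.
N = 60ω/(2π) = 4564.9 rpm.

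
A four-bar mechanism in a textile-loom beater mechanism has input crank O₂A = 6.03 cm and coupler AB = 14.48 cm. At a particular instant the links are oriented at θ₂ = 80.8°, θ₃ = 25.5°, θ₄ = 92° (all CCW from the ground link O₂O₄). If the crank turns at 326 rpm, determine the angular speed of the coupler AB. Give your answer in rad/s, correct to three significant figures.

ω₂ = 34.14 rad/s (from 326 rpm).
Differentiating the loop-closure r₂e^{iθ₂}+r₃e^{iθ₃}=r₁+r₄e^{iθ₄} gives r₂ω₂e^{iθ₂}+r₃ω₃e^{iθ₃}=r₄ω₄e^{iθ₄}.
Eliminating the other unknown: ω₃ = r₂ω₂ sin(θ₄−θ₂) / [r₃ sin(θ₃−θ₄)].
Numerator sine = +0.19423; denominator sine = -0.91706.
Result = 0.0603·34.14·(+0.19423) / (0.1448·(-0.91706)) = -3.0111 rad/s; magnitude 3.0111 rad/s.

3.01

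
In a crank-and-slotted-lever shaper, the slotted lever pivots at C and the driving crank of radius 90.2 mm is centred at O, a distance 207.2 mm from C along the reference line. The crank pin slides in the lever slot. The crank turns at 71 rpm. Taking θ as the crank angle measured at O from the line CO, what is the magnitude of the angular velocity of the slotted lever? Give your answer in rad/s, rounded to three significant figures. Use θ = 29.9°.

2.17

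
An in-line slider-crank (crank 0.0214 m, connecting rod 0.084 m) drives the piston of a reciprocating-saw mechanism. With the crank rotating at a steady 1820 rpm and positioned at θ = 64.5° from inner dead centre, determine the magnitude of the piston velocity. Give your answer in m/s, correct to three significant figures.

4.10

ω = 2π·1820/60 = 190.6 rad/s
For an in-line slider-crank, x = r cosθ + √(L² − r² sin²θ), so v = −rω sinθ·[1 + r cosθ/√(L² − r² sin²θ)].
With r = 0.0214 m, L = 0.084 m, θ = 64.5°: √(L² − r² sin²θ) = 0.081749 m.
v = −0.0214·190.6·0.90259·[1 + 0.0214·0.43051/0.081749] = -4.0962 m/s.
|v| = 4.0962 m/s.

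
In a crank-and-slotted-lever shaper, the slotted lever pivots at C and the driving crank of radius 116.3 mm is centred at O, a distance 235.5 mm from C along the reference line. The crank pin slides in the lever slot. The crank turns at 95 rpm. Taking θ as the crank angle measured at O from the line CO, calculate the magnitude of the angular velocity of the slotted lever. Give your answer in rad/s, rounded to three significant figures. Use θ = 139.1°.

2.59

ω = 9.948 rad/s (from 95 rpm).
Crank pin A relative to C: A = (d + r cosθ, r sinθ); lever angle φ = atan2(r sinθ, d + r cosθ).
Differentiating tanφ: φ̇ = rω(d cosθ + r)/(d² + r² + 2dr cosθ).
d² + r² + 2dr cosθ = |CA|² = 0.0275823 m²;  d cosθ + r = -0.061703 m.
|ω_lever| = |0.1163·9.948·-0.061703| / 0.0275823 = 2.5883 rad/s.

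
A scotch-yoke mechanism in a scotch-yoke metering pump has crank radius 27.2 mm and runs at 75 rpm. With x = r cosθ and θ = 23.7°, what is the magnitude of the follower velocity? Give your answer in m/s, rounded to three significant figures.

0.0859

ω = 7.854 rad/s (from 75 rpm).
x = r cosθ ⇒ ẋ = −rω sinθ.
|v| = rω|sinθ| = 0.0272·7.854·|sin 23.7°| = 0.085867 m/s.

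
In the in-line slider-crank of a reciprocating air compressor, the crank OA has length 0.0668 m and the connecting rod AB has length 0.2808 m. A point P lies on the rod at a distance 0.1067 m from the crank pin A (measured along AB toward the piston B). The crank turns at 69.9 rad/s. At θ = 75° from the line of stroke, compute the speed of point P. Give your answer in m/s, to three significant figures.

ω = 69.9 rad/s.  Crank-pin speed |V_A| = rω = 4.6693 m/s, perpendicular to OA.
Rod angle: sinφ = −(r/L) sinθ ⇒ φ = -13.284°; ω_rod = −rω cosθ/√(L²−r²sin²θ) = -4.4221 rad/s.
V_P = V_A + ω_rod × AP, with AP = 0.1067 m along the rod.
Components: V_Px = −rω sinθ − a·ω_rod·sinφ = -4.6186 m/s;  V_Py = rω cosθ + a·ω_rod·cosφ = +0.74929 m/s.
|V_P| = √(V_Px² + V_Py²) = 4.679 m/s.

4.68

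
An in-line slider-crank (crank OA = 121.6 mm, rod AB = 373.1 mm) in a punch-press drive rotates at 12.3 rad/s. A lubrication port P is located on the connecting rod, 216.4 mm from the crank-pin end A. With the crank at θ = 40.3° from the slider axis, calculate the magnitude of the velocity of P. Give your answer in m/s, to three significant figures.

1.21

ω = 12.3 rad/s.  Crank-pin speed |V_A| = rω = 1.4957 m/s, perpendicular to OA.
Rod angle: sinφ = −(r/L) sinθ ⇒ φ = -12.169°; ω_rod = −rω cosθ/√(L²−r²sin²θ) = -3.1277 rad/s.
V_P = V_A + ω_rod × AP, with AP = 0.2164 m along the rod.
Components: V_Px = −rω sinθ − a·ω_rod·sinφ = -1.1101 m/s;  V_Py = rω cosθ + a·ω_rod·cosφ = +0.47909 m/s.
|V_P| = √(V_Px² + V_Py²) = 1.209 m/s.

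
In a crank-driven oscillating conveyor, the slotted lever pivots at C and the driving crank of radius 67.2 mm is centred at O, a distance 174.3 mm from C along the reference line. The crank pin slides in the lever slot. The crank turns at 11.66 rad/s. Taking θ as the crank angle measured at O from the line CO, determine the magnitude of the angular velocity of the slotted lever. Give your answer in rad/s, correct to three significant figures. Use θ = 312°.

2.85

ω = 11.66 rad/s
Crank pin A relative to C: A = (d + r cosθ, r sinθ); lever angle φ = atan2(r sinθ, d + r cosθ).
Differentiating tanφ: φ̇ = rω(d cosθ + r)/(d² + r² + 2dr cosθ).
d² + r² + 2dr cosθ = |CA|² = 0.0505713 m²;  d cosθ + r = +0.18383 m.
|ω_lever| = |0.0672·11.66·+0.18383| / 0.0505713 = 2.8483 rad/s.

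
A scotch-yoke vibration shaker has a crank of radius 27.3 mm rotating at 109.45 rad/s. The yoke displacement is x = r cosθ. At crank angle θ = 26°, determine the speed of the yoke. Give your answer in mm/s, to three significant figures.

ω = 109.5 rad/s
x = r cosθ ⇒ ẋ = −rω sinθ.
|v| = rω|sinθ| = 0.0273·109.5·|sin 26°| = 1.3098 m/s = 1309.8 mm/s.

1310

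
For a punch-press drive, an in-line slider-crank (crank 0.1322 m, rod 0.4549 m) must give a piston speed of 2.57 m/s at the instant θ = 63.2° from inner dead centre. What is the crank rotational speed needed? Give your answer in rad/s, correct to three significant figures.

For an in-line slider-crank, |v_piston| = rω|sinθ|·[1 + r cosθ/√(L² − r² sin²θ)].
With r = 0.1322 m, L = 0.4549 m, θ = 63.2°: the bracketed kinematic factor |dx/dθ| = 0.13401 m.
ω = v/|dx/dθ| = 2.57/0.13401 = 19.178 rad/s.

19.2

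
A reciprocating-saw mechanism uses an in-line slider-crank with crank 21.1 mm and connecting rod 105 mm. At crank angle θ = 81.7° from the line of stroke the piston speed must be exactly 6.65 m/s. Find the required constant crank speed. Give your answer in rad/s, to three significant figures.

309

For an in-line slider-crank, |v_piston| = rω|sinθ|·[1 + r cosθ/√(L² − r² sin²θ)].
With r = 0.0211 m, L = 0.105 m, θ = 81.7°: the bracketed kinematic factor |dx/dθ| = 0.021497 m.
ω = v/|dx/dθ| = 6.65/0.021497 = 309.35 rad/s.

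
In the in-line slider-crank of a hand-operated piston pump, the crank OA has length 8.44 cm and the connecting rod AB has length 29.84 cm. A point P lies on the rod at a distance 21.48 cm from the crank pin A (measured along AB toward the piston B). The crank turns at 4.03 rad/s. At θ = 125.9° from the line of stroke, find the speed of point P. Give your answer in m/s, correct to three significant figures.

0.248

ω = 4.03 rad/s.  Crank-pin speed |V_A| = rω = 0.34013 m/s, perpendicular to OA.
Rod angle: sinφ = −(r/L) sinθ ⇒ φ = -13.245°; ω_rod = −rω cosθ/√(L²−r²sin²θ) = +0.68664 rad/s.
V_P = V_A + ω_rod × AP, with AP = 0.2148 m along the rod.
Components: V_Px = −rω sinθ − a·ω_rod·sinφ = -0.24173 m/s;  V_Py = rω cosθ + a·ω_rod·cosφ = -0.055876 m/s.
|V_P| = √(V_Px² + V_Py²) = 0.2481 m/s.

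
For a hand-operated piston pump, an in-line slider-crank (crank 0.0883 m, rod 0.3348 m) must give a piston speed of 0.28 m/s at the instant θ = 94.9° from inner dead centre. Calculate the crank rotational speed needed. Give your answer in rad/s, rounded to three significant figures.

3.26

For an in-line slider-crank, |v_piston| = rω|sinθ|·[1 + r cosθ/√(L² − r² sin²θ)].
With r = 0.0883 m, L = 0.3348 m, θ = 94.9°: the bracketed kinematic factor |dx/dθ| = 0.085923 m.
ω = v/|dx/dθ| = 0.28/0.085923 = 3.2587 rad/s.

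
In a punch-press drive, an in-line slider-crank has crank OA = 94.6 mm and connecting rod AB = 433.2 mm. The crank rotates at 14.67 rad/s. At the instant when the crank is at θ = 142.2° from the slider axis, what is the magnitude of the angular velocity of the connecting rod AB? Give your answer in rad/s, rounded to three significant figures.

ω = 14.67 rad/s
The rod makes angle φ with the slider axis where L sinφ = r sinθ; differentiating, L cosφ·φ̇ = r ω cosθ.
L cosφ = √(L² − r² sin²θ) = 0.4293 m.
|ω_rod| = r ω |cosθ| / √(L² − r² sin²θ) = 0.0946·14.67·0.79016/0.4293 = 2.5543 rad/s.

2.55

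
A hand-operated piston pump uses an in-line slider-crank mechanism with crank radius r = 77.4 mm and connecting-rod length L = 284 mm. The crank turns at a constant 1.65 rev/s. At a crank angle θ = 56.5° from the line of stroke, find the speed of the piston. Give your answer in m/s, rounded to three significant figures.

0.772

ω = 2π·1.65 = 10.37 rad/s
For an in-line slider-crank, x = r cosθ + √(L² − r² sin²θ), so v = −rω sinθ·[1 + r cosθ/√(L² − r² sin²θ)].
With r = 0.0774 m, L = 0.284 m, θ = 56.5°: √(L² − r² sin²θ) = 0.27657 m.
v = −0.0774·10.37·0.83389·[1 + 0.0774·0.55194/0.27657] = -0.77249 m/s.
|v| = 0.77249 m/s.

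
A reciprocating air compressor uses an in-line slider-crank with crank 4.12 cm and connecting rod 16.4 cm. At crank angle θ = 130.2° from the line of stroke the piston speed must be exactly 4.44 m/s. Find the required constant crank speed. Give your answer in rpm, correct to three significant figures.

1610

For an in-line slider-crank, |v_piston| = rω|sinθ|·[1 + r cosθ/√(L² − r² sin²θ)].
With r = 0.0412 m, L = 0.164 m, θ = 130.2°: the bracketed kinematic factor |dx/dθ| = 0.026269 m.
ω = v/|dx/dθ| = 4.44/0.026269 = 169.02 rad/s.
N = 60ω/(2π) = 1614 rpm.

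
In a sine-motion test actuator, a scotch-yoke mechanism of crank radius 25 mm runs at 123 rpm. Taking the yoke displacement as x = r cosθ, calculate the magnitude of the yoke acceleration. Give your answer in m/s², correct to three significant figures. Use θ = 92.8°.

0.203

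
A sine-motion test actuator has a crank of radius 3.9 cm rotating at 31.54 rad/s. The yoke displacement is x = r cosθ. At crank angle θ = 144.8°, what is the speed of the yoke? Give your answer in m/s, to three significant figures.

0.709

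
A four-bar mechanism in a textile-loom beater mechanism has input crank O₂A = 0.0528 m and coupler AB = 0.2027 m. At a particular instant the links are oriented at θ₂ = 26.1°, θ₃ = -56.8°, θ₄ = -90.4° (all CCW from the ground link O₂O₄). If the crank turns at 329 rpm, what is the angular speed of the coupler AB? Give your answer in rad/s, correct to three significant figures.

14.5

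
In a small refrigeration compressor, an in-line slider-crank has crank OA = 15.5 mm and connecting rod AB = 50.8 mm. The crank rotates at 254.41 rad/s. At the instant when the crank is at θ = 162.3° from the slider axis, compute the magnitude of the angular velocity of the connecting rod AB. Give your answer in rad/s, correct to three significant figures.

ω = 254.4 rad/s
The rod makes angle φ with the slider axis where L sinφ = r sinθ; differentiating, L cosφ·φ̇ = r ω cosθ.
L cosφ = √(L² − r² sin²θ) = 0.050581 m.
|ω_rod| = r ω |cosθ| / √(L² − r² sin²θ) = 0.0155·254.4·0.95266/0.050581 = 74.271 rad/s.

74.3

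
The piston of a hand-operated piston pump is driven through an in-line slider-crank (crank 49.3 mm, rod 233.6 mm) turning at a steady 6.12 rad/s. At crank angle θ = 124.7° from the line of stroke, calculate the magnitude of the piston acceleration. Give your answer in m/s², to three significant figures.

ω = 6.12 rad/s
x(θ) = r cosθ + √(L² − r² sin²θ); with ω constant, a = ω²·d²x/dθ².
d²x/dθ² = −r cosθ − r²(cos2θ)/√u − r⁴ sin²2θ/(4u^{3/2}),  u = L² − r² sin²θ = 0.0529261 m².
Substituting r = 0.0493 m, L = 0.2336 m, θ = 124.7°: d²x/dθ² = +0.031676 m.
a = ω²·d²x/dθ² = (6.12)²·(+0.031676) = +1.1864 m/s²;  |a| = 1.1864 m/s².

1.19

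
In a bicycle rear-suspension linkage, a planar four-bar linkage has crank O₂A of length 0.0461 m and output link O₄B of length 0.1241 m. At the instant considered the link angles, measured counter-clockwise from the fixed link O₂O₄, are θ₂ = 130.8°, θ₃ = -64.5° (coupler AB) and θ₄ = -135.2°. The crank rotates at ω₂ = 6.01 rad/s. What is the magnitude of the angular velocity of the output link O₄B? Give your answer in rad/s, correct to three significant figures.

0.624

ω₂ = 6.01 rad/s
Differentiating the loop-closure r₂e^{iθ₂}+r₃e^{iθ₃}=r₁+r₄e^{iθ₄} gives r₂ω₂e^{iθ₂}+r₃ω₃e^{iθ₃}=r₄ω₄e^{iθ₄}.
Eliminating the other unknown: ω₄ = r₂ω₂ sin(θ₂−θ₃) / [r₄ sin(θ₄−θ₃)].
Numerator sine = -0.26387; denominator sine = -0.94380.
Result = 0.0461·6.01·(-0.26387) / (0.1241·(-0.94380)) = +0.62419 rad/s; magnitude 0.62419 rad/s.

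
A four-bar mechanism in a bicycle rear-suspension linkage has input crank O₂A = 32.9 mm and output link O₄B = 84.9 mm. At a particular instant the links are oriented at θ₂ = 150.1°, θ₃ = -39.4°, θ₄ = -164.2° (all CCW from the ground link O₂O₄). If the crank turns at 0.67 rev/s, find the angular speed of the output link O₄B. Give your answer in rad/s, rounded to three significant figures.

ω₂ = 4.21 rad/s (from 0.67 rev/s).
Differentiating the loop-closure r₂e^{iθ₂}+r₃e^{iθ₃}=r₁+r₄e^{iθ₄} gives r₂ω₂e^{iθ₂}+r₃ω₃e^{iθ₃}=r₄ω₄e^{iθ₄}.
Eliminating the other unknown: ω₄ = r₂ω₂ sin(θ₂−θ₃) / [r₄ sin(θ₄−θ₃)].
Numerator sine = -0.16505; denominator sine = -0.82115.
Result = 0.0329·4.21·(-0.16505) / (0.0849·(-0.82115)) = +0.32789 rad/s; magnitude 0.32789 rad/s.

0.328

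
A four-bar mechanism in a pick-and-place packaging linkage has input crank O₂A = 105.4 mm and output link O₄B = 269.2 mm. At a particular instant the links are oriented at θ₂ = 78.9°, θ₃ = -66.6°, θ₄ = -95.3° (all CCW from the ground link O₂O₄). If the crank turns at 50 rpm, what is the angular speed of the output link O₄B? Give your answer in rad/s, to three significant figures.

2.42

ω₂ = 5.236 rad/s (from 50 rpm).
Differentiating the loop-closure r₂e^{iθ₂}+r₃e^{iθ₃}=r₁+r₄e^{iθ₄} gives r₂ω₂e^{iθ₂}+r₃ω₃e^{iθ₃}=r₄ω₄e^{iθ₄}.
Eliminating the other unknown: ω₄ = r₂ω₂ sin(θ₂−θ₃) / [r₄ sin(θ₄−θ₃)].
Numerator sine = +0.56641; denominator sine = -0.48022.
Result = 0.1054·5.236·(+0.56641) / (0.2692·(-0.48022)) = -2.418 rad/s; magnitude 2.418 rad/s.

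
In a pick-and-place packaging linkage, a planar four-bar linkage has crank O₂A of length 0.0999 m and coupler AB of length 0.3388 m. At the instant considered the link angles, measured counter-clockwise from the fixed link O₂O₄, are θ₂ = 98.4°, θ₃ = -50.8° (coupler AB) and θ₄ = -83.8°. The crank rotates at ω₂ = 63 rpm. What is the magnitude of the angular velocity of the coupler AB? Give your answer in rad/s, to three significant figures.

0.137

ω₂ = 6.597 rad/s (from 63 rpm).
Differentiating the loop-closure r₂e^{iθ₂}+r₃e^{iθ₃}=r₁+r₄e^{iθ₄} gives r₂ω₂e^{iθ₂}+r₃ω₃e^{iθ₃}=r₄ω₄e^{iθ₄}.
Eliminating the other unknown: ω₃ = r₂ω₂ sin(θ₄−θ₂) / [r₃ sin(θ₃−θ₄)].
Numerator sine = +0.03839; denominator sine = +0.54464.
Result = 0.0999·6.597·(+0.03839) / (0.3388·(+0.54464)) = +0.13711 rad/s; magnitude 0.13711 rad/s.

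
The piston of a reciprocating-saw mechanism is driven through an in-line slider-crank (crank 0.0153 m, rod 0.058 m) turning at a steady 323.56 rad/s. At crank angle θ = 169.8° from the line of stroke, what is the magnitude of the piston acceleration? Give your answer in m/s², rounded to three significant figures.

1180

ω = 323.6 rad/s
x(θ) = r cosθ + √(L² − r² sin²θ); with ω constant, a = ω²·d²x/dθ².
d²x/dθ² = −r cosθ − r²(cos2θ)/√u − r⁴ sin²2θ/(4u^{3/2}),  u = L² − r² sin²θ = 0.00335666 m².
Substituting r = 0.0153 m, L = 0.058 m, θ = 169.8°: d²x/dθ² = +0.011263 m.
a = ω²·d²x/dθ² = (323.6)²·(+0.011263) = +1179.1 m/s²;  |a| = 1179.1 m/s².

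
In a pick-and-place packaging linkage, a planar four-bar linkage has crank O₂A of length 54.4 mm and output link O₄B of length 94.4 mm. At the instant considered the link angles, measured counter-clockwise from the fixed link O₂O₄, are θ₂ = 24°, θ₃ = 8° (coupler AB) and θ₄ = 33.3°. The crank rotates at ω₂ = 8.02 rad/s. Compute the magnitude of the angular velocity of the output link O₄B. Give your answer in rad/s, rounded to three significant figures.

ω₂ = 8.02 rad/s
Differentiating the loop-closure r₂e^{iθ₂}+r₃e^{iθ₃}=r₁+r₄e^{iθ₄} gives r₂ω₂e^{iθ₂}+r₃ω₃e^{iθ₃}=r₄ω₄e^{iθ₄}.
Eliminating the other unknown: ω₄ = r₂ω₂ sin(θ₂−θ₃) / [r₄ sin(θ₄−θ₃)].
Numerator sine = +0.27564; denominator sine = +0.42736.
Result = 0.0544·8.02·(+0.27564) / (0.0944·(+0.42736)) = +2.9809 rad/s; magnitude 2.9809 rad/s.

2.98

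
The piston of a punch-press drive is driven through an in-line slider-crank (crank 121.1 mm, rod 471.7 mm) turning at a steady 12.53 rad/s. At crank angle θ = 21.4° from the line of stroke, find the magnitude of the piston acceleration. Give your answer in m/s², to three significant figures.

21.3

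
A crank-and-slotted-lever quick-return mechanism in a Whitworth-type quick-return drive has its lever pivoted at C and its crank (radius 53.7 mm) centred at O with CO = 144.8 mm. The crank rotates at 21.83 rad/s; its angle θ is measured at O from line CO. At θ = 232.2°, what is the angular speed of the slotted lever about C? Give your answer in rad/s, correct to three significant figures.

2.87

ω = 21.83 rad/s
Crank pin A relative to C: A = (d + r cosθ, r sinθ); lever angle φ = atan2(r sinθ, d + r cosθ).
Differentiating tanφ: φ̇ = rω(d cosθ + r)/(d² + r² + 2dr cosθ).
d² + r² + 2dr cosθ = |CA|² = 0.0143191 m²;  d cosθ + r = -0.035049 m.
|ω_lever| = |0.0537·21.83·-0.035049| / 0.0143191 = 2.8694 rad/s.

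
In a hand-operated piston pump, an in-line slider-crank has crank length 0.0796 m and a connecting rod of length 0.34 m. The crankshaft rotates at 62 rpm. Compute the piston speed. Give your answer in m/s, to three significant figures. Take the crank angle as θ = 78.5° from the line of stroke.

0.531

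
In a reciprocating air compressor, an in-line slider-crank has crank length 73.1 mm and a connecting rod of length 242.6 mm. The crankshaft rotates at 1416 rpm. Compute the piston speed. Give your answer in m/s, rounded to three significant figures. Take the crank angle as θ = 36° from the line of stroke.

ω = 2π·1416/60 = 148.3 rad/s
For an in-line slider-crank, x = r cosθ + √(L² − r² sin²θ), so v = −rω sinθ·[1 + r cosθ/√(L² − r² sin²θ)].
With r = 0.0731 m, L = 0.2426 m, θ = 36°: √(L² − r² sin²θ) = 0.23876 m.
v = −0.0731·148.3·0.58779·[1 + 0.0731·0.80902/0.23876] = -7.9494 m/s.
|v| = 7.9494 m/s.

7.95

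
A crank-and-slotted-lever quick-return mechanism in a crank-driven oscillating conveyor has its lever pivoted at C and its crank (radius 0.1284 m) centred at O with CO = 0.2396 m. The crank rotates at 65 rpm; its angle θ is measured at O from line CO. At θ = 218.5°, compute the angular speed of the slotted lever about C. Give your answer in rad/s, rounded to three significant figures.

2.01

ω = 6.807 rad/s (from 65 rpm).
Crank pin A relative to C: A = (d + r cosθ, r sinθ); lever angle φ = atan2(r sinθ, d + r cosθ).
Differentiating tanφ: φ̇ = rω(d cosθ + r)/(d² + r² + 2dr cosθ).
d² + r² + 2dr cosθ = |CA|² = 0.0257414 m²;  d cosθ + r = -0.059113 m.
|ω_lever| = |0.1284·6.807·-0.059113| / 0.0257414 = 2.007 rad/s.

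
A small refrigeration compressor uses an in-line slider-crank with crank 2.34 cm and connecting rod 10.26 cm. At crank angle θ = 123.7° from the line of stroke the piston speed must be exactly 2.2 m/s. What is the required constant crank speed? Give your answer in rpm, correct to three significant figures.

For an in-line slider-crank, |v_piston| = rω|sinθ|·[1 + r cosθ/√(L² − r² sin²θ)].
With r = 0.0234 m, L = 0.1026 m, θ = 123.7°: the bracketed kinematic factor |dx/dθ| = 0.016959 m.
ω = v/|dx/dθ| = 2.2/0.016959 = 129.73 rad/s.
N = 60ω/(2π) = 1238.8 rpm.

1240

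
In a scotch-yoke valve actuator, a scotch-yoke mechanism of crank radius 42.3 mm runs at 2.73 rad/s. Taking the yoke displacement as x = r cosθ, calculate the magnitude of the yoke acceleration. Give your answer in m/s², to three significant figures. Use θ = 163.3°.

0.302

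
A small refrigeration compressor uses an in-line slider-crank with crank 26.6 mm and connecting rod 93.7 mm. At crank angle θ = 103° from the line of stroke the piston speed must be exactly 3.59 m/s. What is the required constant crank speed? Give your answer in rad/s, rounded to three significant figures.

148

For an in-line slider-crank, |v_piston| = rω|sinθ|·[1 + r cosθ/√(L² − r² sin²θ)].
With r = 0.0266 m, L = 0.0937 m, θ = 103°: the bracketed kinematic factor |dx/dθ| = 0.024196 m.
ω = v/|dx/dθ| = 3.59/0.024196 = 148.37 rad/s.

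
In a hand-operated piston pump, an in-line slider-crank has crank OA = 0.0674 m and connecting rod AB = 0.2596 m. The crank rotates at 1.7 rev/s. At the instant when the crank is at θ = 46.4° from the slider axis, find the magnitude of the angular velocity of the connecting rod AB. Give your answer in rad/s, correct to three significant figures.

ω = 10.68 rad/s (converted from 1.7 rev/s).
The rod makes angle φ with the slider axis where L sinφ = r sinθ; differentiating, L cosφ·φ̇ = r ω cosθ.
L cosφ = √(L² − r² sin²θ) = 0.25497 m.
|ω_rod| = r ω |cosθ| / √(L² − r² sin²θ) = 0.0674·10.68·0.68962/0.25497 = 1.9472 rad/s.

1.95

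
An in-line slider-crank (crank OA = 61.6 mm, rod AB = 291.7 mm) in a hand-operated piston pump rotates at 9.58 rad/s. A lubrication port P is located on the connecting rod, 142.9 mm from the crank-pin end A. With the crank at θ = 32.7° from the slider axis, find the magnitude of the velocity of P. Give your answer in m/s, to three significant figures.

ω = 9.58 rad/s.  Crank-pin speed |V_A| = rω = 0.59013 m/s, perpendicular to OA.
Rod angle: sinφ = −(r/L) sinθ ⇒ φ = -6.551°; ω_rod = −rω cosθ/√(L²−r²sin²θ) = -1.7136 rad/s.
V_P = V_A + ω_rod × AP, with AP = 0.1429 m along the rod.
Components: V_Px = −rω sinθ − a·ω_rod·sinφ = -0.34675 m/s;  V_Py = rω cosθ + a·ω_rod·cosφ = +0.25332 m/s.
|V_P| = √(V_Px² + V_Py²) = 0.42943 m/s.

0.429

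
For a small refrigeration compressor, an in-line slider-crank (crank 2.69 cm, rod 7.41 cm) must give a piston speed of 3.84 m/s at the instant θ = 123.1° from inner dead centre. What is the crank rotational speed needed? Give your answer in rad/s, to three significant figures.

215

For an in-line slider-crank, |v_piston| = rω|sinθ|·[1 + r cosθ/√(L² − r² sin²θ)].
With r = 0.0269 m, L = 0.0741 m, θ = 123.1°: the bracketed kinematic factor |dx/dθ| = 0.017845 m.
ω = v/|dx/dθ| = 3.84/0.017845 = 215.19 rad/s.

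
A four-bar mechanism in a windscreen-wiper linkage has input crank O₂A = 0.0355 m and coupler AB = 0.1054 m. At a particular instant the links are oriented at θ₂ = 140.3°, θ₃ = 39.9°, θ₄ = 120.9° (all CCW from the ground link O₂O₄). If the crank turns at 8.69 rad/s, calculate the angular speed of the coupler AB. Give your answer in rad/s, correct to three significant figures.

ω₂ = 8.69 rad/s
Differentiating the loop-closure r₂e^{iθ₂}+r₃e^{iθ₃}=r₁+r₄e^{iθ₄} gives r₂ω₂e^{iθ₂}+r₃ω₃e^{iθ₃}=r₄ω₄e^{iθ₄}.
Eliminating the other unknown: ω₃ = r₂ω₂ sin(θ₄−θ₂) / [r₃ sin(θ₃−θ₄)].
Numerator sine = -0.33216; denominator sine = -0.98769.
Result = 0.0355·8.69·(-0.33216) / (0.1054·(-0.98769)) = +0.98432 rad/s; magnitude 0.98432 rad/s.

0.984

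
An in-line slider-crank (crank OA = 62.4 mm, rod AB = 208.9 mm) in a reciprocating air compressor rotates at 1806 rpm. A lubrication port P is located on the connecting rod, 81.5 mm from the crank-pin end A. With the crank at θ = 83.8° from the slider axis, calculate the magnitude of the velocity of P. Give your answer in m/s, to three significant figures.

ω = 189.1 rad/s.  Crank-pin speed |V_A| = rω = 11.801 m/s, perpendicular to OA.
Rod angle: sinφ = −(r/L) sinθ ⇒ φ = -17.275°; ω_rod = −rω cosθ/√(L²−r²sin²θ) = -6.3894 rad/s.
V_P = V_A + ω_rod × AP, with AP = 0.0815 m along the rod.
Components: V_Px = −rω sinθ − a·ω_rod·sinφ = -11.887 m/s;  V_Py = rω cosθ + a·ω_rod·cosφ = +0.77729 m/s.
|V_P| = √(V_Px² + V_Py²) = 11.912 m/s.

11.9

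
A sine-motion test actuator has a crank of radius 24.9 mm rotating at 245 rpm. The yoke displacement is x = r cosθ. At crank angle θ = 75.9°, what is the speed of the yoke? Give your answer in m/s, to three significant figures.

0.620

ω = 25.66 rad/s (from 245 rpm).
x = r cosθ ⇒ ẋ = −rω sinθ.
|v| = rω|sinθ| = 0.0249·25.66·|sin 75.9°| = 0.6196 m/s.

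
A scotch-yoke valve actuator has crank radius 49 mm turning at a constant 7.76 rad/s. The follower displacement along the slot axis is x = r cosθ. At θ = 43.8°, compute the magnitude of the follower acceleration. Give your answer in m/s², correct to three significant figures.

2.13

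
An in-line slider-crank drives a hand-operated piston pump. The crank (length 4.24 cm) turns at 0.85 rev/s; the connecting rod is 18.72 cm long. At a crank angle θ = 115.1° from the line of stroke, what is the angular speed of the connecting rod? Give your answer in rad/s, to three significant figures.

ω = 5.341 rad/s (converted from 0.85 rev/s).
The rod makes angle φ with the slider axis where L sinφ = r sinθ; differentiating, L cosφ·φ̇ = r ω cosθ.
L cosφ = √(L² − r² sin²θ) = 0.18322 m.
|ω_rod| = r ω |cosθ| / √(L² − r² sin²θ) = 0.0424·5.341·0.42420/0.18322 = 0.52428 rad/s.

0.524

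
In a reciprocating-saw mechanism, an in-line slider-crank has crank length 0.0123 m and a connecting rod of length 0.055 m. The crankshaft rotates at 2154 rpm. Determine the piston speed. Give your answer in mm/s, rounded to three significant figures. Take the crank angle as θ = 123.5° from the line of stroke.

2020

ω = 2π·2154/60 = 225.6 rad/s
For an in-line slider-crank, x = r cosθ + √(L² − r² sin²θ), so v = −rω sinθ·[1 + r cosθ/√(L² − r² sin²θ)].
With r = 0.0123 m, L = 0.055 m, θ = 123.5°: √(L² − r² sin²θ) = 0.054035 m.
v = −0.0123·225.6·0.83389·[1 + 0.0123·-0.55194/0.054035] = -2.0229 m/s.
|v| = 2.0229 m/s = 2022.9 mm/s.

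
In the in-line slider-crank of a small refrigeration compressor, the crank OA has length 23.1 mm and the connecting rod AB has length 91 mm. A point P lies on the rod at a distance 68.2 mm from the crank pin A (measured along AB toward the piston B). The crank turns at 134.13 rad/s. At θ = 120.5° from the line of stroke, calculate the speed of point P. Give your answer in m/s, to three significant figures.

2.44

ω = 134.1 rad/s.  Crank-pin speed |V_A| = rω = 3.0984 m/s, perpendicular to OA.
Rod angle: sinφ = −(r/L) sinθ ⇒ φ = -12.634°; ω_rod = −rω cosθ/√(L²−r²sin²θ) = +17.71 rad/s.
V_P = V_A + ω_rod × AP, with AP = 0.0682 m along the rod.
Components: V_Px = −rω sinθ − a·ω_rod·sinφ = -2.4055 m/s;  V_Py = rω cosθ + a·ω_rod·cosφ = -0.394 m/s.
|V_P| = √(V_Px² + V_Py²) = 2.4376 m/s.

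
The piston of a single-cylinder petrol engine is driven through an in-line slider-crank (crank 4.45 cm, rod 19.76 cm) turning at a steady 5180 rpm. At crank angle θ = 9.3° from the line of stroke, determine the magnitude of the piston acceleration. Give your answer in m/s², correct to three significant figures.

ω = 2π·5180/60 = 542.4 rad/s
x(θ) = r cosθ + √(L² − r² sin²θ); with ω constant, a = ω²·d²x/dθ².
d²x/dθ² = −r cosθ − r²(cos2θ)/√u − r⁴ sin²2θ/(4u^{3/2}),  u = L² − r² sin²θ = 0.038994 m².
Substituting r = 0.0445 m, L = 0.1976 m, θ = 9.3°: d²x/dθ² = -0.053432 m.
a = ω²·d²x/dθ² = (542.4)²·(-0.053432) = -15722 m/s²;  |a| = 15722 m/s².

15700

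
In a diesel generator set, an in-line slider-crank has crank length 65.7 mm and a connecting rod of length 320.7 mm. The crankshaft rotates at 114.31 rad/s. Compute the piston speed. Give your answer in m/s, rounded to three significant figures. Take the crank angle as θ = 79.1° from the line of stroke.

ω = 114.3 rad/s
For an in-line slider-crank, x = r cosθ + √(L² − r² sin²θ), so v = −rω sinθ·[1 + r cosθ/√(L² − r² sin²θ)].
With r = 0.0657 m, L = 0.3207 m, θ = 79.1°: √(L² − r² sin²θ) = 0.31414 m.
v = −0.0657·114.3·0.98196·[1 + 0.0657·0.18910/0.31414] = -7.6663 m/s.
|v| = 7.6663 m/s.

7.67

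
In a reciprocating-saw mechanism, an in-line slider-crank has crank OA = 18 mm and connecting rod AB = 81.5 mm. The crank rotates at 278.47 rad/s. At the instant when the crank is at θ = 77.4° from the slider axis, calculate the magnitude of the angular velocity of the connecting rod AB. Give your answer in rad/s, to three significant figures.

ω = 278.5 rad/s
The rod makes angle φ with the slider axis where L sinφ = r sinθ; differentiating, L cosφ·φ̇ = r ω cosθ.
L cosφ = √(L² − r² sin²θ) = 0.079584 m.
|ω_rod| = r ω |cosθ| / √(L² − r² sin²θ) = 0.018·278.5·0.21814/0.079584 = 13.739 rad/s.

13.7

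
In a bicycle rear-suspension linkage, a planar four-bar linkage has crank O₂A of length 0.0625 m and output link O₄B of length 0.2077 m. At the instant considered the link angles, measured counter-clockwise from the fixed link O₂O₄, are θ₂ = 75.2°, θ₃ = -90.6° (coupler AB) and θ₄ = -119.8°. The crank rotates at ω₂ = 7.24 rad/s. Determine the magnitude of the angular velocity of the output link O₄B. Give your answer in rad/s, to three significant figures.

ω₂ = 7.24 rad/s
Differentiating the loop-closure r₂e^{iθ₂}+r₃e^{iθ₃}=r₁+r₄e^{iθ₄} gives r₂ω₂e^{iθ₂}+r₃ω₃e^{iθ₃}=r₄ω₄e^{iθ₄}.
Eliminating the other unknown: ω₄ = r₂ω₂ sin(θ₂−θ₃) / [r₄ sin(θ₄−θ₃)].
Numerator sine = +0.24531; denominator sine = -0.48786.
Result = 0.0625·7.24·(+0.24531) / (0.2077·(-0.48786)) = -1.0955 rad/s; magnitude 1.0955 rad/s.

1.10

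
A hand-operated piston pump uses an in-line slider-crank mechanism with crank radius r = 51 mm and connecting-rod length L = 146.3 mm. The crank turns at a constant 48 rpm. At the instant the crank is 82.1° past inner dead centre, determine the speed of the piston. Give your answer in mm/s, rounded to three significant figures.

267

ω = 2π·48/60 = 5.027 rad/s
For an in-line slider-crank, x = r cosθ + √(L² − r² sin²θ), so v = −rω sinθ·[1 + r cosθ/√(L² − r² sin²θ)].
With r = 0.051 m, L = 0.1463 m, θ = 82.1°: √(L² − r² sin²θ) = 0.1373 m.
v = −0.051·5.027·0.99051·[1 + 0.051·0.13744/0.1373] = -0.26688 m/s.
|v| = 0.26688 m/s = 266.88 mm/s.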